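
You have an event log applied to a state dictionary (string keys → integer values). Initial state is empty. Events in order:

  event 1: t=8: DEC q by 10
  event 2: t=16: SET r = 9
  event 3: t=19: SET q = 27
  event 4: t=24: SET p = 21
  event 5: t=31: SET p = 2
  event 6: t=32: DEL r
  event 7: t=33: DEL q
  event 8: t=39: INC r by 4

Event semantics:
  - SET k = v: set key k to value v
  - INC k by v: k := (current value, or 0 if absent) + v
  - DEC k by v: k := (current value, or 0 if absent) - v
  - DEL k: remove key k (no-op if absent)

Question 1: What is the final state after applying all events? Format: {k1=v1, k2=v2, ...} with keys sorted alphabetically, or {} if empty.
Answer: {p=2, r=4}

Derivation:
  after event 1 (t=8: DEC q by 10): {q=-10}
  after event 2 (t=16: SET r = 9): {q=-10, r=9}
  after event 3 (t=19: SET q = 27): {q=27, r=9}
  after event 4 (t=24: SET p = 21): {p=21, q=27, r=9}
  after event 5 (t=31: SET p = 2): {p=2, q=27, r=9}
  after event 6 (t=32: DEL r): {p=2, q=27}
  after event 7 (t=33: DEL q): {p=2}
  after event 8 (t=39: INC r by 4): {p=2, r=4}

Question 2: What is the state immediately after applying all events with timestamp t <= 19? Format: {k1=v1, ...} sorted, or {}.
Apply events with t <= 19 (3 events):
  after event 1 (t=8: DEC q by 10): {q=-10}
  after event 2 (t=16: SET r = 9): {q=-10, r=9}
  after event 3 (t=19: SET q = 27): {q=27, r=9}

Answer: {q=27, r=9}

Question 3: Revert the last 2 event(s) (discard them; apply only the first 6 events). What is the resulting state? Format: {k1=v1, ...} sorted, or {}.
Keep first 6 events (discard last 2):
  after event 1 (t=8: DEC q by 10): {q=-10}
  after event 2 (t=16: SET r = 9): {q=-10, r=9}
  after event 3 (t=19: SET q = 27): {q=27, r=9}
  after event 4 (t=24: SET p = 21): {p=21, q=27, r=9}
  after event 5 (t=31: SET p = 2): {p=2, q=27, r=9}
  after event 6 (t=32: DEL r): {p=2, q=27}

Answer: {p=2, q=27}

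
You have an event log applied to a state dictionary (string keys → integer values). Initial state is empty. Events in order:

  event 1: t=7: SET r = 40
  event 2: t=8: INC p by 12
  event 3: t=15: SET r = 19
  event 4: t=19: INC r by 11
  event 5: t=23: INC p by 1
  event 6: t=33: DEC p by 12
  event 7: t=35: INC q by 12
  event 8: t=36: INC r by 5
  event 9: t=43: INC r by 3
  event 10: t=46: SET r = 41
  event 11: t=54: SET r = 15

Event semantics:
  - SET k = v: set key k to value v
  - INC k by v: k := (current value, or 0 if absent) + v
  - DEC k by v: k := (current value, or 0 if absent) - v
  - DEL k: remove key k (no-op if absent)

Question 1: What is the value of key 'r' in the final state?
Track key 'r' through all 11 events:
  event 1 (t=7: SET r = 40): r (absent) -> 40
  event 2 (t=8: INC p by 12): r unchanged
  event 3 (t=15: SET r = 19): r 40 -> 19
  event 4 (t=19: INC r by 11): r 19 -> 30
  event 5 (t=23: INC p by 1): r unchanged
  event 6 (t=33: DEC p by 12): r unchanged
  event 7 (t=35: INC q by 12): r unchanged
  event 8 (t=36: INC r by 5): r 30 -> 35
  event 9 (t=43: INC r by 3): r 35 -> 38
  event 10 (t=46: SET r = 41): r 38 -> 41
  event 11 (t=54: SET r = 15): r 41 -> 15
Final: r = 15

Answer: 15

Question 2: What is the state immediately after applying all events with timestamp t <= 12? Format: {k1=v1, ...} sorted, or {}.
Answer: {p=12, r=40}

Derivation:
Apply events with t <= 12 (2 events):
  after event 1 (t=7: SET r = 40): {r=40}
  after event 2 (t=8: INC p by 12): {p=12, r=40}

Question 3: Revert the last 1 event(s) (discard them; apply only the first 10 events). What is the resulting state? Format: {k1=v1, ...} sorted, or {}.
Answer: {p=1, q=12, r=41}

Derivation:
Keep first 10 events (discard last 1):
  after event 1 (t=7: SET r = 40): {r=40}
  after event 2 (t=8: INC p by 12): {p=12, r=40}
  after event 3 (t=15: SET r = 19): {p=12, r=19}
  after event 4 (t=19: INC r by 11): {p=12, r=30}
  after event 5 (t=23: INC p by 1): {p=13, r=30}
  after event 6 (t=33: DEC p by 12): {p=1, r=30}
  after event 7 (t=35: INC q by 12): {p=1, q=12, r=30}
  after event 8 (t=36: INC r by 5): {p=1, q=12, r=35}
  after event 9 (t=43: INC r by 3): {p=1, q=12, r=38}
  after event 10 (t=46: SET r = 41): {p=1, q=12, r=41}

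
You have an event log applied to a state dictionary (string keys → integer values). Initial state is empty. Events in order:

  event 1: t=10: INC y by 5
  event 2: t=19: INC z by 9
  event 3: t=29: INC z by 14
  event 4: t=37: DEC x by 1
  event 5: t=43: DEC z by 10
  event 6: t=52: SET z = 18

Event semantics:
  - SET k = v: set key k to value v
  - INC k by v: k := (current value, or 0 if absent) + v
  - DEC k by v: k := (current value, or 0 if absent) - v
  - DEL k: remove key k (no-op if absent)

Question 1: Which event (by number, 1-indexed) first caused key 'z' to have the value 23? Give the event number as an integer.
Looking for first event where z becomes 23:
  event 2: z = 9
  event 3: z 9 -> 23  <-- first match

Answer: 3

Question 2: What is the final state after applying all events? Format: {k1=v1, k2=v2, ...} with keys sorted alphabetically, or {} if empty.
Answer: {x=-1, y=5, z=18}

Derivation:
  after event 1 (t=10: INC y by 5): {y=5}
  after event 2 (t=19: INC z by 9): {y=5, z=9}
  after event 3 (t=29: INC z by 14): {y=5, z=23}
  after event 4 (t=37: DEC x by 1): {x=-1, y=5, z=23}
  after event 5 (t=43: DEC z by 10): {x=-1, y=5, z=13}
  after event 6 (t=52: SET z = 18): {x=-1, y=5, z=18}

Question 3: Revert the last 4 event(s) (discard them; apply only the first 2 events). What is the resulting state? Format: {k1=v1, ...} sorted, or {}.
Answer: {y=5, z=9}

Derivation:
Keep first 2 events (discard last 4):
  after event 1 (t=10: INC y by 5): {y=5}
  after event 2 (t=19: INC z by 9): {y=5, z=9}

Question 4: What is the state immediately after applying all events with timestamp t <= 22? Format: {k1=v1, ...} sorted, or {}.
Apply events with t <= 22 (2 events):
  after event 1 (t=10: INC y by 5): {y=5}
  after event 2 (t=19: INC z by 9): {y=5, z=9}

Answer: {y=5, z=9}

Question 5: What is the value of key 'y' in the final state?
Answer: 5

Derivation:
Track key 'y' through all 6 events:
  event 1 (t=10: INC y by 5): y (absent) -> 5
  event 2 (t=19: INC z by 9): y unchanged
  event 3 (t=29: INC z by 14): y unchanged
  event 4 (t=37: DEC x by 1): y unchanged
  event 5 (t=43: DEC z by 10): y unchanged
  event 6 (t=52: SET z = 18): y unchanged
Final: y = 5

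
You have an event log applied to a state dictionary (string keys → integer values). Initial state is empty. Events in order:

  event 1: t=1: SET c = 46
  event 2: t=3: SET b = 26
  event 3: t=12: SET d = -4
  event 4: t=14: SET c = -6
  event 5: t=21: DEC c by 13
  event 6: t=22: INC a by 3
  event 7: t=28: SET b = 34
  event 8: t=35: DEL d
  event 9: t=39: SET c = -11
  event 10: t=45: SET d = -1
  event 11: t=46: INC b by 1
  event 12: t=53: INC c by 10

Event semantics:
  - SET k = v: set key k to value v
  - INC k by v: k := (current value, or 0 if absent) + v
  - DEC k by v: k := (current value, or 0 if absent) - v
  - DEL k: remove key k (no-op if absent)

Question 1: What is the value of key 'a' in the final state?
Answer: 3

Derivation:
Track key 'a' through all 12 events:
  event 1 (t=1: SET c = 46): a unchanged
  event 2 (t=3: SET b = 26): a unchanged
  event 3 (t=12: SET d = -4): a unchanged
  event 4 (t=14: SET c = -6): a unchanged
  event 5 (t=21: DEC c by 13): a unchanged
  event 6 (t=22: INC a by 3): a (absent) -> 3
  event 7 (t=28: SET b = 34): a unchanged
  event 8 (t=35: DEL d): a unchanged
  event 9 (t=39: SET c = -11): a unchanged
  event 10 (t=45: SET d = -1): a unchanged
  event 11 (t=46: INC b by 1): a unchanged
  event 12 (t=53: INC c by 10): a unchanged
Final: a = 3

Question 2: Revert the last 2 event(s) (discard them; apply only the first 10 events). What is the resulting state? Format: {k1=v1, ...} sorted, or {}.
Keep first 10 events (discard last 2):
  after event 1 (t=1: SET c = 46): {c=46}
  after event 2 (t=3: SET b = 26): {b=26, c=46}
  after event 3 (t=12: SET d = -4): {b=26, c=46, d=-4}
  after event 4 (t=14: SET c = -6): {b=26, c=-6, d=-4}
  after event 5 (t=21: DEC c by 13): {b=26, c=-19, d=-4}
  after event 6 (t=22: INC a by 3): {a=3, b=26, c=-19, d=-4}
  after event 7 (t=28: SET b = 34): {a=3, b=34, c=-19, d=-4}
  after event 8 (t=35: DEL d): {a=3, b=34, c=-19}
  after event 9 (t=39: SET c = -11): {a=3, b=34, c=-11}
  after event 10 (t=45: SET d = -1): {a=3, b=34, c=-11, d=-1}

Answer: {a=3, b=34, c=-11, d=-1}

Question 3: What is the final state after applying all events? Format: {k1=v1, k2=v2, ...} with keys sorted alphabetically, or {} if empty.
Answer: {a=3, b=35, c=-1, d=-1}

Derivation:
  after event 1 (t=1: SET c = 46): {c=46}
  after event 2 (t=3: SET b = 26): {b=26, c=46}
  after event 3 (t=12: SET d = -4): {b=26, c=46, d=-4}
  after event 4 (t=14: SET c = -6): {b=26, c=-6, d=-4}
  after event 5 (t=21: DEC c by 13): {b=26, c=-19, d=-4}
  after event 6 (t=22: INC a by 3): {a=3, b=26, c=-19, d=-4}
  after event 7 (t=28: SET b = 34): {a=3, b=34, c=-19, d=-4}
  after event 8 (t=35: DEL d): {a=3, b=34, c=-19}
  after event 9 (t=39: SET c = -11): {a=3, b=34, c=-11}
  after event 10 (t=45: SET d = -1): {a=3, b=34, c=-11, d=-1}
  after event 11 (t=46: INC b by 1): {a=3, b=35, c=-11, d=-1}
  after event 12 (t=53: INC c by 10): {a=3, b=35, c=-1, d=-1}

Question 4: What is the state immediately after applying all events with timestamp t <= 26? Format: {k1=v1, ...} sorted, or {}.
Apply events with t <= 26 (6 events):
  after event 1 (t=1: SET c = 46): {c=46}
  after event 2 (t=3: SET b = 26): {b=26, c=46}
  after event 3 (t=12: SET d = -4): {b=26, c=46, d=-4}
  after event 4 (t=14: SET c = -6): {b=26, c=-6, d=-4}
  after event 5 (t=21: DEC c by 13): {b=26, c=-19, d=-4}
  after event 6 (t=22: INC a by 3): {a=3, b=26, c=-19, d=-4}

Answer: {a=3, b=26, c=-19, d=-4}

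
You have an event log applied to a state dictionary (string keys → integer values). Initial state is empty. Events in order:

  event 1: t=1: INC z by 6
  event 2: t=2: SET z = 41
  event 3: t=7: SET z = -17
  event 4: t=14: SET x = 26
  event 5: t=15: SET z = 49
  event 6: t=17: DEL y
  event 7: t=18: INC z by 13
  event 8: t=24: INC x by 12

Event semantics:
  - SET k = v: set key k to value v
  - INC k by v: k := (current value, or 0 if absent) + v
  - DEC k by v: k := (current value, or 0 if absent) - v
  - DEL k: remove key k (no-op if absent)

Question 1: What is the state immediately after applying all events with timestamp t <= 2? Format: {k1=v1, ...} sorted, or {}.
Apply events with t <= 2 (2 events):
  after event 1 (t=1: INC z by 6): {z=6}
  after event 2 (t=2: SET z = 41): {z=41}

Answer: {z=41}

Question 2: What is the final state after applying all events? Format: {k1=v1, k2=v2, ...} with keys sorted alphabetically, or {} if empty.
  after event 1 (t=1: INC z by 6): {z=6}
  after event 2 (t=2: SET z = 41): {z=41}
  after event 3 (t=7: SET z = -17): {z=-17}
  after event 4 (t=14: SET x = 26): {x=26, z=-17}
  after event 5 (t=15: SET z = 49): {x=26, z=49}
  after event 6 (t=17: DEL y): {x=26, z=49}
  after event 7 (t=18: INC z by 13): {x=26, z=62}
  after event 8 (t=24: INC x by 12): {x=38, z=62}

Answer: {x=38, z=62}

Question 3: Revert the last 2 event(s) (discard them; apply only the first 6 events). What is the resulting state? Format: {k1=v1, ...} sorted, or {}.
Answer: {x=26, z=49}

Derivation:
Keep first 6 events (discard last 2):
  after event 1 (t=1: INC z by 6): {z=6}
  after event 2 (t=2: SET z = 41): {z=41}
  after event 3 (t=7: SET z = -17): {z=-17}
  after event 4 (t=14: SET x = 26): {x=26, z=-17}
  after event 5 (t=15: SET z = 49): {x=26, z=49}
  after event 6 (t=17: DEL y): {x=26, z=49}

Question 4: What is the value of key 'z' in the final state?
Answer: 62

Derivation:
Track key 'z' through all 8 events:
  event 1 (t=1: INC z by 6): z (absent) -> 6
  event 2 (t=2: SET z = 41): z 6 -> 41
  event 3 (t=7: SET z = -17): z 41 -> -17
  event 4 (t=14: SET x = 26): z unchanged
  event 5 (t=15: SET z = 49): z -17 -> 49
  event 6 (t=17: DEL y): z unchanged
  event 7 (t=18: INC z by 13): z 49 -> 62
  event 8 (t=24: INC x by 12): z unchanged
Final: z = 62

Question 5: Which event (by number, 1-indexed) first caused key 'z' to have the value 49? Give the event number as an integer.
Looking for first event where z becomes 49:
  event 1: z = 6
  event 2: z = 41
  event 3: z = -17
  event 4: z = -17
  event 5: z -17 -> 49  <-- first match

Answer: 5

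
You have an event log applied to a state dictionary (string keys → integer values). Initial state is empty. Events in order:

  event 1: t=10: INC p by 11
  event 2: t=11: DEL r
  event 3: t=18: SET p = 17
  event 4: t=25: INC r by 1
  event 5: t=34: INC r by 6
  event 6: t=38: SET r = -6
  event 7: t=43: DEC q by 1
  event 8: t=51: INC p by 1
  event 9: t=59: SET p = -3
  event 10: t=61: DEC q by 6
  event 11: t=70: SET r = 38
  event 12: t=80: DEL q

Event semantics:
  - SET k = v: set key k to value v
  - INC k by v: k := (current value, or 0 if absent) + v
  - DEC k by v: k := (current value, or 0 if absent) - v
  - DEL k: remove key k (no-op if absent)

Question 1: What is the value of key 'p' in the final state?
Track key 'p' through all 12 events:
  event 1 (t=10: INC p by 11): p (absent) -> 11
  event 2 (t=11: DEL r): p unchanged
  event 3 (t=18: SET p = 17): p 11 -> 17
  event 4 (t=25: INC r by 1): p unchanged
  event 5 (t=34: INC r by 6): p unchanged
  event 6 (t=38: SET r = -6): p unchanged
  event 7 (t=43: DEC q by 1): p unchanged
  event 8 (t=51: INC p by 1): p 17 -> 18
  event 9 (t=59: SET p = -3): p 18 -> -3
  event 10 (t=61: DEC q by 6): p unchanged
  event 11 (t=70: SET r = 38): p unchanged
  event 12 (t=80: DEL q): p unchanged
Final: p = -3

Answer: -3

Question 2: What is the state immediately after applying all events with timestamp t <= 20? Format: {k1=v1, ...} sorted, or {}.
Answer: {p=17}

Derivation:
Apply events with t <= 20 (3 events):
  after event 1 (t=10: INC p by 11): {p=11}
  after event 2 (t=11: DEL r): {p=11}
  after event 3 (t=18: SET p = 17): {p=17}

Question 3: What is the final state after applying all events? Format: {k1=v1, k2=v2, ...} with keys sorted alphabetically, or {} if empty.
Answer: {p=-3, r=38}

Derivation:
  after event 1 (t=10: INC p by 11): {p=11}
  after event 2 (t=11: DEL r): {p=11}
  after event 3 (t=18: SET p = 17): {p=17}
  after event 4 (t=25: INC r by 1): {p=17, r=1}
  after event 5 (t=34: INC r by 6): {p=17, r=7}
  after event 6 (t=38: SET r = -6): {p=17, r=-6}
  after event 7 (t=43: DEC q by 1): {p=17, q=-1, r=-6}
  after event 8 (t=51: INC p by 1): {p=18, q=-1, r=-6}
  after event 9 (t=59: SET p = -3): {p=-3, q=-1, r=-6}
  after event 10 (t=61: DEC q by 6): {p=-3, q=-7, r=-6}
  after event 11 (t=70: SET r = 38): {p=-3, q=-7, r=38}
  after event 12 (t=80: DEL q): {p=-3, r=38}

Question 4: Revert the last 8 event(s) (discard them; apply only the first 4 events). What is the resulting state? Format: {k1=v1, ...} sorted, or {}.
Keep first 4 events (discard last 8):
  after event 1 (t=10: INC p by 11): {p=11}
  after event 2 (t=11: DEL r): {p=11}
  after event 3 (t=18: SET p = 17): {p=17}
  after event 4 (t=25: INC r by 1): {p=17, r=1}

Answer: {p=17, r=1}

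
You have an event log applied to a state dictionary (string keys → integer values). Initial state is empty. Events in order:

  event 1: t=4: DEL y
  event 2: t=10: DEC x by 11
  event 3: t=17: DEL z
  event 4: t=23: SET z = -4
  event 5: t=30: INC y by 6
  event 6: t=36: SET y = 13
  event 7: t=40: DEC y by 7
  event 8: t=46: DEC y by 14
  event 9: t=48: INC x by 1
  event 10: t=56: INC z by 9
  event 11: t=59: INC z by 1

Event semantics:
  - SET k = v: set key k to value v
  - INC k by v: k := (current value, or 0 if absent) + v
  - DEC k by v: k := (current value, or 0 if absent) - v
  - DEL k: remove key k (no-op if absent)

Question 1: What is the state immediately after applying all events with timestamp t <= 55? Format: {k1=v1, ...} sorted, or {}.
Apply events with t <= 55 (9 events):
  after event 1 (t=4: DEL y): {}
  after event 2 (t=10: DEC x by 11): {x=-11}
  after event 3 (t=17: DEL z): {x=-11}
  after event 4 (t=23: SET z = -4): {x=-11, z=-4}
  after event 5 (t=30: INC y by 6): {x=-11, y=6, z=-4}
  after event 6 (t=36: SET y = 13): {x=-11, y=13, z=-4}
  after event 7 (t=40: DEC y by 7): {x=-11, y=6, z=-4}
  after event 8 (t=46: DEC y by 14): {x=-11, y=-8, z=-4}
  after event 9 (t=48: INC x by 1): {x=-10, y=-8, z=-4}

Answer: {x=-10, y=-8, z=-4}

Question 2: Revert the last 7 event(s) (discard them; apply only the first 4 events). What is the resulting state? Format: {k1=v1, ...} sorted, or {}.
Answer: {x=-11, z=-4}

Derivation:
Keep first 4 events (discard last 7):
  after event 1 (t=4: DEL y): {}
  after event 2 (t=10: DEC x by 11): {x=-11}
  after event 3 (t=17: DEL z): {x=-11}
  after event 4 (t=23: SET z = -4): {x=-11, z=-4}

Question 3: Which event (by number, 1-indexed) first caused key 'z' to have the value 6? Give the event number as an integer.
Answer: 11

Derivation:
Looking for first event where z becomes 6:
  event 4: z = -4
  event 5: z = -4
  event 6: z = -4
  event 7: z = -4
  event 8: z = -4
  event 9: z = -4
  event 10: z = 5
  event 11: z 5 -> 6  <-- first match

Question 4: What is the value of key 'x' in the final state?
Answer: -10

Derivation:
Track key 'x' through all 11 events:
  event 1 (t=4: DEL y): x unchanged
  event 2 (t=10: DEC x by 11): x (absent) -> -11
  event 3 (t=17: DEL z): x unchanged
  event 4 (t=23: SET z = -4): x unchanged
  event 5 (t=30: INC y by 6): x unchanged
  event 6 (t=36: SET y = 13): x unchanged
  event 7 (t=40: DEC y by 7): x unchanged
  event 8 (t=46: DEC y by 14): x unchanged
  event 9 (t=48: INC x by 1): x -11 -> -10
  event 10 (t=56: INC z by 9): x unchanged
  event 11 (t=59: INC z by 1): x unchanged
Final: x = -10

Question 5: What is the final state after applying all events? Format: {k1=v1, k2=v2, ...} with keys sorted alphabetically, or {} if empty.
Answer: {x=-10, y=-8, z=6}

Derivation:
  after event 1 (t=4: DEL y): {}
  after event 2 (t=10: DEC x by 11): {x=-11}
  after event 3 (t=17: DEL z): {x=-11}
  after event 4 (t=23: SET z = -4): {x=-11, z=-4}
  after event 5 (t=30: INC y by 6): {x=-11, y=6, z=-4}
  after event 6 (t=36: SET y = 13): {x=-11, y=13, z=-4}
  after event 7 (t=40: DEC y by 7): {x=-11, y=6, z=-4}
  after event 8 (t=46: DEC y by 14): {x=-11, y=-8, z=-4}
  after event 9 (t=48: INC x by 1): {x=-10, y=-8, z=-4}
  after event 10 (t=56: INC z by 9): {x=-10, y=-8, z=5}
  after event 11 (t=59: INC z by 1): {x=-10, y=-8, z=6}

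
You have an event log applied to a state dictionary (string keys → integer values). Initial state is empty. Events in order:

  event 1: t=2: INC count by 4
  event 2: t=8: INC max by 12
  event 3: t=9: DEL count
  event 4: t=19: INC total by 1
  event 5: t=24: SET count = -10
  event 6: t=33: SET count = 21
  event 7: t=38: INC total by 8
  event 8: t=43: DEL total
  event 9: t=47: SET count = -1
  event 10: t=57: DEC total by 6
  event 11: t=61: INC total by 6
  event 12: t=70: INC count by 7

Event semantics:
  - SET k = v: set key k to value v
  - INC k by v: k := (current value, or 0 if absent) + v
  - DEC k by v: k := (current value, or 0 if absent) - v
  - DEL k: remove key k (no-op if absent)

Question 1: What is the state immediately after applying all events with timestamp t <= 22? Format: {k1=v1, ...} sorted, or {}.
Answer: {max=12, total=1}

Derivation:
Apply events with t <= 22 (4 events):
  after event 1 (t=2: INC count by 4): {count=4}
  after event 2 (t=8: INC max by 12): {count=4, max=12}
  after event 3 (t=9: DEL count): {max=12}
  after event 4 (t=19: INC total by 1): {max=12, total=1}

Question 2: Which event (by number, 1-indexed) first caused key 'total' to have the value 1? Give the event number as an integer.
Answer: 4

Derivation:
Looking for first event where total becomes 1:
  event 4: total (absent) -> 1  <-- first match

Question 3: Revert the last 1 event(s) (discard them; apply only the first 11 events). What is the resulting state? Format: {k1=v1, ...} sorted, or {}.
Answer: {count=-1, max=12, total=0}

Derivation:
Keep first 11 events (discard last 1):
  after event 1 (t=2: INC count by 4): {count=4}
  after event 2 (t=8: INC max by 12): {count=4, max=12}
  after event 3 (t=9: DEL count): {max=12}
  after event 4 (t=19: INC total by 1): {max=12, total=1}
  after event 5 (t=24: SET count = -10): {count=-10, max=12, total=1}
  after event 6 (t=33: SET count = 21): {count=21, max=12, total=1}
  after event 7 (t=38: INC total by 8): {count=21, max=12, total=9}
  after event 8 (t=43: DEL total): {count=21, max=12}
  after event 9 (t=47: SET count = -1): {count=-1, max=12}
  after event 10 (t=57: DEC total by 6): {count=-1, max=12, total=-6}
  after event 11 (t=61: INC total by 6): {count=-1, max=12, total=0}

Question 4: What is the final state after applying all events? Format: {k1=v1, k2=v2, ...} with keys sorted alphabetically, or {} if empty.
Answer: {count=6, max=12, total=0}

Derivation:
  after event 1 (t=2: INC count by 4): {count=4}
  after event 2 (t=8: INC max by 12): {count=4, max=12}
  after event 3 (t=9: DEL count): {max=12}
  after event 4 (t=19: INC total by 1): {max=12, total=1}
  after event 5 (t=24: SET count = -10): {count=-10, max=12, total=1}
  after event 6 (t=33: SET count = 21): {count=21, max=12, total=1}
  after event 7 (t=38: INC total by 8): {count=21, max=12, total=9}
  after event 8 (t=43: DEL total): {count=21, max=12}
  after event 9 (t=47: SET count = -1): {count=-1, max=12}
  after event 10 (t=57: DEC total by 6): {count=-1, max=12, total=-6}
  after event 11 (t=61: INC total by 6): {count=-1, max=12, total=0}
  after event 12 (t=70: INC count by 7): {count=6, max=12, total=0}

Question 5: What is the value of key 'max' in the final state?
Answer: 12

Derivation:
Track key 'max' through all 12 events:
  event 1 (t=2: INC count by 4): max unchanged
  event 2 (t=8: INC max by 12): max (absent) -> 12
  event 3 (t=9: DEL count): max unchanged
  event 4 (t=19: INC total by 1): max unchanged
  event 5 (t=24: SET count = -10): max unchanged
  event 6 (t=33: SET count = 21): max unchanged
  event 7 (t=38: INC total by 8): max unchanged
  event 8 (t=43: DEL total): max unchanged
  event 9 (t=47: SET count = -1): max unchanged
  event 10 (t=57: DEC total by 6): max unchanged
  event 11 (t=61: INC total by 6): max unchanged
  event 12 (t=70: INC count by 7): max unchanged
Final: max = 12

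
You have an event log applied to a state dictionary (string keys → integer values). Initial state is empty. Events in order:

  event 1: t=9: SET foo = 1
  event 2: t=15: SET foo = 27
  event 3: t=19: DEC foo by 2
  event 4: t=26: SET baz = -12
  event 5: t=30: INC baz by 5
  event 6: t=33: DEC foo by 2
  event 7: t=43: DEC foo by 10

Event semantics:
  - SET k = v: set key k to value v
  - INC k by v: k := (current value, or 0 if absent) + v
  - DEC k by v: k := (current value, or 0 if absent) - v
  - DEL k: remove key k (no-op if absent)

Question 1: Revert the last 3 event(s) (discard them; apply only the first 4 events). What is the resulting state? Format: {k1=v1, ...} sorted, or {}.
Keep first 4 events (discard last 3):
  after event 1 (t=9: SET foo = 1): {foo=1}
  after event 2 (t=15: SET foo = 27): {foo=27}
  after event 3 (t=19: DEC foo by 2): {foo=25}
  after event 4 (t=26: SET baz = -12): {baz=-12, foo=25}

Answer: {baz=-12, foo=25}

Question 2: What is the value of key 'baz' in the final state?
Answer: -7

Derivation:
Track key 'baz' through all 7 events:
  event 1 (t=9: SET foo = 1): baz unchanged
  event 2 (t=15: SET foo = 27): baz unchanged
  event 3 (t=19: DEC foo by 2): baz unchanged
  event 4 (t=26: SET baz = -12): baz (absent) -> -12
  event 5 (t=30: INC baz by 5): baz -12 -> -7
  event 6 (t=33: DEC foo by 2): baz unchanged
  event 7 (t=43: DEC foo by 10): baz unchanged
Final: baz = -7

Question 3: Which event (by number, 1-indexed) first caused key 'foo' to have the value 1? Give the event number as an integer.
Answer: 1

Derivation:
Looking for first event where foo becomes 1:
  event 1: foo (absent) -> 1  <-- first match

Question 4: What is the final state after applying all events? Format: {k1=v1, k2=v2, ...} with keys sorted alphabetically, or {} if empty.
Answer: {baz=-7, foo=13}

Derivation:
  after event 1 (t=9: SET foo = 1): {foo=1}
  after event 2 (t=15: SET foo = 27): {foo=27}
  after event 3 (t=19: DEC foo by 2): {foo=25}
  after event 4 (t=26: SET baz = -12): {baz=-12, foo=25}
  after event 5 (t=30: INC baz by 5): {baz=-7, foo=25}
  after event 6 (t=33: DEC foo by 2): {baz=-7, foo=23}
  after event 7 (t=43: DEC foo by 10): {baz=-7, foo=13}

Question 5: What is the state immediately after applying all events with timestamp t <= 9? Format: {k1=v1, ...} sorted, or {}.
Answer: {foo=1}

Derivation:
Apply events with t <= 9 (1 events):
  after event 1 (t=9: SET foo = 1): {foo=1}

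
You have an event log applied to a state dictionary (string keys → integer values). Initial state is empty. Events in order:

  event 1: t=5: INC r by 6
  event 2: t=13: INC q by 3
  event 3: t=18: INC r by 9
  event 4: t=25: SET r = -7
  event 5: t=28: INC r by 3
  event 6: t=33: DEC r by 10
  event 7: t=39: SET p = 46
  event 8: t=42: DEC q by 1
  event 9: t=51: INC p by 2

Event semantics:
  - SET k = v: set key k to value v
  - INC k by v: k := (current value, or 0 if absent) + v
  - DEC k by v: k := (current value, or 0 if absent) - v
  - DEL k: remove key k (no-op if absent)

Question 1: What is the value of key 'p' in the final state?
Track key 'p' through all 9 events:
  event 1 (t=5: INC r by 6): p unchanged
  event 2 (t=13: INC q by 3): p unchanged
  event 3 (t=18: INC r by 9): p unchanged
  event 4 (t=25: SET r = -7): p unchanged
  event 5 (t=28: INC r by 3): p unchanged
  event 6 (t=33: DEC r by 10): p unchanged
  event 7 (t=39: SET p = 46): p (absent) -> 46
  event 8 (t=42: DEC q by 1): p unchanged
  event 9 (t=51: INC p by 2): p 46 -> 48
Final: p = 48

Answer: 48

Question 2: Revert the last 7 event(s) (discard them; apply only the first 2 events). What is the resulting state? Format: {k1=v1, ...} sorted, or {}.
Answer: {q=3, r=6}

Derivation:
Keep first 2 events (discard last 7):
  after event 1 (t=5: INC r by 6): {r=6}
  after event 2 (t=13: INC q by 3): {q=3, r=6}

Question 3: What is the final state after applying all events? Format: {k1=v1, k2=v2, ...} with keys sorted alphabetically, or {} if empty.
  after event 1 (t=5: INC r by 6): {r=6}
  after event 2 (t=13: INC q by 3): {q=3, r=6}
  after event 3 (t=18: INC r by 9): {q=3, r=15}
  after event 4 (t=25: SET r = -7): {q=3, r=-7}
  after event 5 (t=28: INC r by 3): {q=3, r=-4}
  after event 6 (t=33: DEC r by 10): {q=3, r=-14}
  after event 7 (t=39: SET p = 46): {p=46, q=3, r=-14}
  after event 8 (t=42: DEC q by 1): {p=46, q=2, r=-14}
  after event 9 (t=51: INC p by 2): {p=48, q=2, r=-14}

Answer: {p=48, q=2, r=-14}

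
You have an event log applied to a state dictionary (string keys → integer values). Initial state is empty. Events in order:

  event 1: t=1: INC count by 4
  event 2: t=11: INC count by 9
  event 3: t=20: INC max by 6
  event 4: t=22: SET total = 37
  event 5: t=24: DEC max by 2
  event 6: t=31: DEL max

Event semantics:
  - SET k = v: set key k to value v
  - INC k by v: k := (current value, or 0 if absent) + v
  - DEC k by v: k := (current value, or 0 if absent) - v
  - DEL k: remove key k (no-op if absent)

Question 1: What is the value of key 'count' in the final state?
Track key 'count' through all 6 events:
  event 1 (t=1: INC count by 4): count (absent) -> 4
  event 2 (t=11: INC count by 9): count 4 -> 13
  event 3 (t=20: INC max by 6): count unchanged
  event 4 (t=22: SET total = 37): count unchanged
  event 5 (t=24: DEC max by 2): count unchanged
  event 6 (t=31: DEL max): count unchanged
Final: count = 13

Answer: 13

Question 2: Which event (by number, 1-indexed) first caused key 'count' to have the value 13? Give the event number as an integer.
Answer: 2

Derivation:
Looking for first event where count becomes 13:
  event 1: count = 4
  event 2: count 4 -> 13  <-- first match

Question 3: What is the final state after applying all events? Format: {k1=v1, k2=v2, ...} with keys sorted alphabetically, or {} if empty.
  after event 1 (t=1: INC count by 4): {count=4}
  after event 2 (t=11: INC count by 9): {count=13}
  after event 3 (t=20: INC max by 6): {count=13, max=6}
  after event 4 (t=22: SET total = 37): {count=13, max=6, total=37}
  after event 5 (t=24: DEC max by 2): {count=13, max=4, total=37}
  after event 6 (t=31: DEL max): {count=13, total=37}

Answer: {count=13, total=37}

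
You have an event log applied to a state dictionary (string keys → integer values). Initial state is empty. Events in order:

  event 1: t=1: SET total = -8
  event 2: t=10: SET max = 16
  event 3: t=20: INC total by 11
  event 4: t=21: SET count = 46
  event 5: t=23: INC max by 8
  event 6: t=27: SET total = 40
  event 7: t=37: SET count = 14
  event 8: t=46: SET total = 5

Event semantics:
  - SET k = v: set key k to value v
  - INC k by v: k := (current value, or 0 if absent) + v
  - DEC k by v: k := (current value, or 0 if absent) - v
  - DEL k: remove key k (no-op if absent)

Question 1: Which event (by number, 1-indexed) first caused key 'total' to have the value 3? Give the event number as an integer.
Answer: 3

Derivation:
Looking for first event where total becomes 3:
  event 1: total = -8
  event 2: total = -8
  event 3: total -8 -> 3  <-- first match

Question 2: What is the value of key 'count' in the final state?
Answer: 14

Derivation:
Track key 'count' through all 8 events:
  event 1 (t=1: SET total = -8): count unchanged
  event 2 (t=10: SET max = 16): count unchanged
  event 3 (t=20: INC total by 11): count unchanged
  event 4 (t=21: SET count = 46): count (absent) -> 46
  event 5 (t=23: INC max by 8): count unchanged
  event 6 (t=27: SET total = 40): count unchanged
  event 7 (t=37: SET count = 14): count 46 -> 14
  event 8 (t=46: SET total = 5): count unchanged
Final: count = 14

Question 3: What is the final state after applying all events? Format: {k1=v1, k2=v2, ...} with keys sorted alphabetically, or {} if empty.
Answer: {count=14, max=24, total=5}

Derivation:
  after event 1 (t=1: SET total = -8): {total=-8}
  after event 2 (t=10: SET max = 16): {max=16, total=-8}
  after event 3 (t=20: INC total by 11): {max=16, total=3}
  after event 4 (t=21: SET count = 46): {count=46, max=16, total=3}
  after event 5 (t=23: INC max by 8): {count=46, max=24, total=3}
  after event 6 (t=27: SET total = 40): {count=46, max=24, total=40}
  after event 7 (t=37: SET count = 14): {count=14, max=24, total=40}
  after event 8 (t=46: SET total = 5): {count=14, max=24, total=5}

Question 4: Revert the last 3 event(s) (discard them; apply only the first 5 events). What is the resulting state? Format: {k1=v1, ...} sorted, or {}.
Answer: {count=46, max=24, total=3}

Derivation:
Keep first 5 events (discard last 3):
  after event 1 (t=1: SET total = -8): {total=-8}
  after event 2 (t=10: SET max = 16): {max=16, total=-8}
  after event 3 (t=20: INC total by 11): {max=16, total=3}
  after event 4 (t=21: SET count = 46): {count=46, max=16, total=3}
  after event 5 (t=23: INC max by 8): {count=46, max=24, total=3}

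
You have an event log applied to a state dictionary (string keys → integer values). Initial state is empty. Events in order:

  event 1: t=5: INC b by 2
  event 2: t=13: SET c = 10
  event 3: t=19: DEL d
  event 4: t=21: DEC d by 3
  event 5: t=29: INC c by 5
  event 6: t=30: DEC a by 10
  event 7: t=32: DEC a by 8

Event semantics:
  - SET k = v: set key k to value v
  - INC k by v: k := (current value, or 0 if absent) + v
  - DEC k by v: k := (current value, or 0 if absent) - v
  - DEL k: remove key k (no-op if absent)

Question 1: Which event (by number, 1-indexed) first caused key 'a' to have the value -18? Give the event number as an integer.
Looking for first event where a becomes -18:
  event 6: a = -10
  event 7: a -10 -> -18  <-- first match

Answer: 7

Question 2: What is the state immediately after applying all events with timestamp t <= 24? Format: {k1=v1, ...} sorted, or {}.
Apply events with t <= 24 (4 events):
  after event 1 (t=5: INC b by 2): {b=2}
  after event 2 (t=13: SET c = 10): {b=2, c=10}
  after event 3 (t=19: DEL d): {b=2, c=10}
  after event 4 (t=21: DEC d by 3): {b=2, c=10, d=-3}

Answer: {b=2, c=10, d=-3}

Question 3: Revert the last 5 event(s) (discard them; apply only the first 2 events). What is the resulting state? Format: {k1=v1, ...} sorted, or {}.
Keep first 2 events (discard last 5):
  after event 1 (t=5: INC b by 2): {b=2}
  after event 2 (t=13: SET c = 10): {b=2, c=10}

Answer: {b=2, c=10}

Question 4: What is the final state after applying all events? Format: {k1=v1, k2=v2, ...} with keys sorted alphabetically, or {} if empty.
  after event 1 (t=5: INC b by 2): {b=2}
  after event 2 (t=13: SET c = 10): {b=2, c=10}
  after event 3 (t=19: DEL d): {b=2, c=10}
  after event 4 (t=21: DEC d by 3): {b=2, c=10, d=-3}
  after event 5 (t=29: INC c by 5): {b=2, c=15, d=-3}
  after event 6 (t=30: DEC a by 10): {a=-10, b=2, c=15, d=-3}
  after event 7 (t=32: DEC a by 8): {a=-18, b=2, c=15, d=-3}

Answer: {a=-18, b=2, c=15, d=-3}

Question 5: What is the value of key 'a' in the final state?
Track key 'a' through all 7 events:
  event 1 (t=5: INC b by 2): a unchanged
  event 2 (t=13: SET c = 10): a unchanged
  event 3 (t=19: DEL d): a unchanged
  event 4 (t=21: DEC d by 3): a unchanged
  event 5 (t=29: INC c by 5): a unchanged
  event 6 (t=30: DEC a by 10): a (absent) -> -10
  event 7 (t=32: DEC a by 8): a -10 -> -18
Final: a = -18

Answer: -18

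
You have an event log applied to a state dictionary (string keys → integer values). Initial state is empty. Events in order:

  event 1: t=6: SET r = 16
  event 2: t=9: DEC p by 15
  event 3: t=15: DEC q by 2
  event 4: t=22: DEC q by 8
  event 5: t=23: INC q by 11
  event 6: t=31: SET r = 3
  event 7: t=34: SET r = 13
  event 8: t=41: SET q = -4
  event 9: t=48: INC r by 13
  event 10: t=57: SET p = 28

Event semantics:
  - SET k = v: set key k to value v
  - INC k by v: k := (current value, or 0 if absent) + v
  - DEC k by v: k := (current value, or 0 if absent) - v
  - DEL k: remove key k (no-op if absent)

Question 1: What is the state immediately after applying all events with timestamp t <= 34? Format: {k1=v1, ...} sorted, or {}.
Answer: {p=-15, q=1, r=13}

Derivation:
Apply events with t <= 34 (7 events):
  after event 1 (t=6: SET r = 16): {r=16}
  after event 2 (t=9: DEC p by 15): {p=-15, r=16}
  after event 3 (t=15: DEC q by 2): {p=-15, q=-2, r=16}
  after event 4 (t=22: DEC q by 8): {p=-15, q=-10, r=16}
  after event 5 (t=23: INC q by 11): {p=-15, q=1, r=16}
  after event 6 (t=31: SET r = 3): {p=-15, q=1, r=3}
  after event 7 (t=34: SET r = 13): {p=-15, q=1, r=13}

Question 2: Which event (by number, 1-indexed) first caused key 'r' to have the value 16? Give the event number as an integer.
Looking for first event where r becomes 16:
  event 1: r (absent) -> 16  <-- first match

Answer: 1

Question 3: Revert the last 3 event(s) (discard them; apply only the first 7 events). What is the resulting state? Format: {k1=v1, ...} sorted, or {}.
Answer: {p=-15, q=1, r=13}

Derivation:
Keep first 7 events (discard last 3):
  after event 1 (t=6: SET r = 16): {r=16}
  after event 2 (t=9: DEC p by 15): {p=-15, r=16}
  after event 3 (t=15: DEC q by 2): {p=-15, q=-2, r=16}
  after event 4 (t=22: DEC q by 8): {p=-15, q=-10, r=16}
  after event 5 (t=23: INC q by 11): {p=-15, q=1, r=16}
  after event 6 (t=31: SET r = 3): {p=-15, q=1, r=3}
  after event 7 (t=34: SET r = 13): {p=-15, q=1, r=13}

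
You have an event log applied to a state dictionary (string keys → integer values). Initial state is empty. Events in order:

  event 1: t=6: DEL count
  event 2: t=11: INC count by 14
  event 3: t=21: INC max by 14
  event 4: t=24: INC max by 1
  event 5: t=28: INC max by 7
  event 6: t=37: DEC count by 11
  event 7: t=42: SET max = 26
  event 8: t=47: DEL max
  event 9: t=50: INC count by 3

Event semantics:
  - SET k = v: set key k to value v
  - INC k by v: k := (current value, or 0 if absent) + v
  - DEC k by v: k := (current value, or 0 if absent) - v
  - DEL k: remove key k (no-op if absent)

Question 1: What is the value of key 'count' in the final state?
Answer: 6

Derivation:
Track key 'count' through all 9 events:
  event 1 (t=6: DEL count): count (absent) -> (absent)
  event 2 (t=11: INC count by 14): count (absent) -> 14
  event 3 (t=21: INC max by 14): count unchanged
  event 4 (t=24: INC max by 1): count unchanged
  event 5 (t=28: INC max by 7): count unchanged
  event 6 (t=37: DEC count by 11): count 14 -> 3
  event 7 (t=42: SET max = 26): count unchanged
  event 8 (t=47: DEL max): count unchanged
  event 9 (t=50: INC count by 3): count 3 -> 6
Final: count = 6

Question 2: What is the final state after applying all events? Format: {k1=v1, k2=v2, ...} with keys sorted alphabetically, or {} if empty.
  after event 1 (t=6: DEL count): {}
  after event 2 (t=11: INC count by 14): {count=14}
  after event 3 (t=21: INC max by 14): {count=14, max=14}
  after event 4 (t=24: INC max by 1): {count=14, max=15}
  after event 5 (t=28: INC max by 7): {count=14, max=22}
  after event 6 (t=37: DEC count by 11): {count=3, max=22}
  after event 7 (t=42: SET max = 26): {count=3, max=26}
  after event 8 (t=47: DEL max): {count=3}
  after event 9 (t=50: INC count by 3): {count=6}

Answer: {count=6}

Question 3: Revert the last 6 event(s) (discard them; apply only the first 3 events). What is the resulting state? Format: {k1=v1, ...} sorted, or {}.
Answer: {count=14, max=14}

Derivation:
Keep first 3 events (discard last 6):
  after event 1 (t=6: DEL count): {}
  after event 2 (t=11: INC count by 14): {count=14}
  after event 3 (t=21: INC max by 14): {count=14, max=14}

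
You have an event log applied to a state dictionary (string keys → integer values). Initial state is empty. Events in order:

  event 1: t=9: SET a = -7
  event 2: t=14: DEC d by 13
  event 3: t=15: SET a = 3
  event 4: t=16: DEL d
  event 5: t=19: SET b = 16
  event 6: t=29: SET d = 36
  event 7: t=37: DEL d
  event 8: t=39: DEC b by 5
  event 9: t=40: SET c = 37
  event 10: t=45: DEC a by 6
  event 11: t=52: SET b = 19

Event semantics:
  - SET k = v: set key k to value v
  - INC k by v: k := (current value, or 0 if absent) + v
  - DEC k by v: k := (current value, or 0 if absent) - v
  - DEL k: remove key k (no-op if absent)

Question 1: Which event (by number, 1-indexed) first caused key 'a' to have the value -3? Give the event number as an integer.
Looking for first event where a becomes -3:
  event 1: a = -7
  event 2: a = -7
  event 3: a = 3
  event 4: a = 3
  event 5: a = 3
  event 6: a = 3
  event 7: a = 3
  event 8: a = 3
  event 9: a = 3
  event 10: a 3 -> -3  <-- first match

Answer: 10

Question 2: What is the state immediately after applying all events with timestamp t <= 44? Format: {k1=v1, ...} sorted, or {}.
Answer: {a=3, b=11, c=37}

Derivation:
Apply events with t <= 44 (9 events):
  after event 1 (t=9: SET a = -7): {a=-7}
  after event 2 (t=14: DEC d by 13): {a=-7, d=-13}
  after event 3 (t=15: SET a = 3): {a=3, d=-13}
  after event 4 (t=16: DEL d): {a=3}
  after event 5 (t=19: SET b = 16): {a=3, b=16}
  after event 6 (t=29: SET d = 36): {a=3, b=16, d=36}
  after event 7 (t=37: DEL d): {a=3, b=16}
  after event 8 (t=39: DEC b by 5): {a=3, b=11}
  after event 9 (t=40: SET c = 37): {a=3, b=11, c=37}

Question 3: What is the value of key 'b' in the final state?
Track key 'b' through all 11 events:
  event 1 (t=9: SET a = -7): b unchanged
  event 2 (t=14: DEC d by 13): b unchanged
  event 3 (t=15: SET a = 3): b unchanged
  event 4 (t=16: DEL d): b unchanged
  event 5 (t=19: SET b = 16): b (absent) -> 16
  event 6 (t=29: SET d = 36): b unchanged
  event 7 (t=37: DEL d): b unchanged
  event 8 (t=39: DEC b by 5): b 16 -> 11
  event 9 (t=40: SET c = 37): b unchanged
  event 10 (t=45: DEC a by 6): b unchanged
  event 11 (t=52: SET b = 19): b 11 -> 19
Final: b = 19

Answer: 19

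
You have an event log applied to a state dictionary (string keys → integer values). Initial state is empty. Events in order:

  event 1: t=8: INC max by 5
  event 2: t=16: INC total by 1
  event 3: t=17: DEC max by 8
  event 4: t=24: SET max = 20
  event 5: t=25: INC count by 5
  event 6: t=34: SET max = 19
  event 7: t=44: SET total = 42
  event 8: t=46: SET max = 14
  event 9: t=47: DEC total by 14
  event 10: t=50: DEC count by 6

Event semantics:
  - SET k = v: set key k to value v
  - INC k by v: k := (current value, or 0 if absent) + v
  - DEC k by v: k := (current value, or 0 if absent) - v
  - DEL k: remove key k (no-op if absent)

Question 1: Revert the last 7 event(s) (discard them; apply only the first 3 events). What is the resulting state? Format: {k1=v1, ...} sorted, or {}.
Answer: {max=-3, total=1}

Derivation:
Keep first 3 events (discard last 7):
  after event 1 (t=8: INC max by 5): {max=5}
  after event 2 (t=16: INC total by 1): {max=5, total=1}
  after event 3 (t=17: DEC max by 8): {max=-3, total=1}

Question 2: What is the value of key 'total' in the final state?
Answer: 28

Derivation:
Track key 'total' through all 10 events:
  event 1 (t=8: INC max by 5): total unchanged
  event 2 (t=16: INC total by 1): total (absent) -> 1
  event 3 (t=17: DEC max by 8): total unchanged
  event 4 (t=24: SET max = 20): total unchanged
  event 5 (t=25: INC count by 5): total unchanged
  event 6 (t=34: SET max = 19): total unchanged
  event 7 (t=44: SET total = 42): total 1 -> 42
  event 8 (t=46: SET max = 14): total unchanged
  event 9 (t=47: DEC total by 14): total 42 -> 28
  event 10 (t=50: DEC count by 6): total unchanged
Final: total = 28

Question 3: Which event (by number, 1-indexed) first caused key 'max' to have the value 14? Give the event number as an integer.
Looking for first event where max becomes 14:
  event 1: max = 5
  event 2: max = 5
  event 3: max = -3
  event 4: max = 20
  event 5: max = 20
  event 6: max = 19
  event 7: max = 19
  event 8: max 19 -> 14  <-- first match

Answer: 8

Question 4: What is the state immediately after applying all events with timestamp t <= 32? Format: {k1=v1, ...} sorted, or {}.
Answer: {count=5, max=20, total=1}

Derivation:
Apply events with t <= 32 (5 events):
  after event 1 (t=8: INC max by 5): {max=5}
  after event 2 (t=16: INC total by 1): {max=5, total=1}
  after event 3 (t=17: DEC max by 8): {max=-3, total=1}
  after event 4 (t=24: SET max = 20): {max=20, total=1}
  after event 5 (t=25: INC count by 5): {count=5, max=20, total=1}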